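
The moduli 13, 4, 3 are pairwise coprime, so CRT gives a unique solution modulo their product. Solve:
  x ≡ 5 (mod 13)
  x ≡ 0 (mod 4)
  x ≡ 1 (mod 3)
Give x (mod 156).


Moduli 13, 4, 3 are pairwise coprime; by CRT there is a unique solution modulo M = 13 · 4 · 3 = 156.
Solve pairwise, accumulating the modulus:
  Start with x ≡ 5 (mod 13).
  Combine with x ≡ 0 (mod 4): since gcd(13, 4) = 1, we get a unique residue mod 52.
    Write x = 5 + 13·t and substitute into x ≡ 0 (mod 4): 13·t ≡ 0 − 5 = -5 (mod 4).
    Reduce coefficients mod 4: 1·t ≡ 3 (mod 4).
    So t ≡ 3 (mod 4).
    Then x = 5 + 13·3 = 44, valid modulo lcm(13, 4) = 52: x ≡ 44 (mod 52).
  Combine with x ≡ 1 (mod 3): since gcd(52, 3) = 1, we get a unique residue mod 156.
    Write x = 44 + 52·t and substitute into x ≡ 1 (mod 3): 52·t ≡ 1 − 44 = -43 (mod 3).
    Reduce coefficients mod 3: 1·t ≡ 2 (mod 3).
    So t ≡ 2 (mod 3).
    Then x = 44 + 52·2 = 148, valid modulo lcm(52, 3) = 156: x ≡ 148 (mod 156).
Verify: 148 mod 13 = 5 ✓, 148 mod 4 = 0 ✓, 148 mod 3 = 1 ✓.

x ≡ 148 (mod 156).


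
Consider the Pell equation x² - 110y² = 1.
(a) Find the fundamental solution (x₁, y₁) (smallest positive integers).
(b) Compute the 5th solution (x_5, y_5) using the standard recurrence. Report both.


Step 1: Find the fundamental solution (x₁, y₁) of x² - 110y² = 1.
  Expand √110 as a continued fraction. a₀ = ⌊√110⌋ = 10; iterate m_{k+1} = d_k·a_k − m_k, d_{k+1} = (110 − m_{k+1}²)/d_k, a_{k+1} = ⌊(a₀ + m_{k+1})/d_{k+1}⌋ (starting m₀ = 0, d₀ = 1), with convergents p_k = a_k·p_{k-1} + p_{k-2}, q_k = a_k·q_{k-1} + q_{k-2} (p₋₁ = 1, q₋₁ = 0):
  k = 0: a₀ = 10; p₀/q₀ = 10/1; p₀² − 110·q₀² = 100 − 110 = -10.
  k = 1: m = 10, d = 10, a = ⌊(10 + 10)/10⌋ = 2; p/q = (2·10 + 1)/(2·1 + 0) = 21/2; p² − 110·q² = 441 − 440 = 1.
  The first convergent with p² − 110·q² = 1 gives the fundamental solution (x₁, y₁) = (21, 2).
Step 2: Apply the recurrence (x_{n+1}, y_{n+1}) = (x₁x_n + 110y₁y_n, x₁y_n + y₁x_n) repeatedly.
  From (x_1, y_1) = (21, 2): x_2 = 21·21 + 110·2·2 = 881; y_2 = 21·2 + 2·21 = 84.
  From (x_2, y_2) = (881, 84): x_3 = 21·881 + 110·2·84 = 36981; y_3 = 21·84 + 2·881 = 3526.
  From (x_3, y_3) = (36981, 3526): x_4 = 21·36981 + 110·2·3526 = 1552321; y_4 = 21·3526 + 2·36981 = 148008.
  From (x_4, y_4) = (1552321, 148008): x_5 = 21·1552321 + 110·2·148008 = 65160501; y_5 = 21·148008 + 2·1552321 = 6212810.
Step 3: Verify x_5² - 110·y_5² = 4245890890571001 - 4245890890571000 = 1 (should be 1). ✓

(x_1, y_1) = (21, 2); (x_5, y_5) = (65160501, 6212810).


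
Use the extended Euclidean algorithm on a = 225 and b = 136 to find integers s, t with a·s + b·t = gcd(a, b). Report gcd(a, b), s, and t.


Euclidean algorithm on (225, 136) — divide until remainder is 0:
  225 = 1 · 136 + 89
  136 = 1 · 89 + 47
  89 = 1 · 47 + 42
  47 = 1 · 42 + 5
  42 = 8 · 5 + 2
  5 = 2 · 2 + 1
  2 = 2 · 1 + 0
gcd(225, 136) = 1.
Track Bezout coefficients alongside the remainders: start with r₀ = 225 = a·1 + b·0 (s = 1, t = 0) and r₁ = 136 = a·0 + b·1 (s = 0, t = 1); each new remainder r_{k+1} = r_{k-1} − q_k·r_k inherits s_{k+1} = s_{k-1} − q_k·s_k, t_{k+1} = t_{k-1} − q_k·t_k, so r_k = a·s_k + b·t_k at every step:
  q = 1: r = 89, s = 1 − 1·0 = 1, t = 0 − 1·1 = -1  (check: 225·1 + 136·(-1) = 89)
  q = 1: r = 47, s = 0 − 1·1 = -1, t = 1 − 1·(-1) = 2  (check: 225·(-1) + 136·2 = 47)
  q = 1: r = 42, s = 1 − 1·(-1) = 2, t = -1 − 1·2 = -3  (check: 225·2 + 136·(-3) = 42)
  q = 1: r = 5, s = -1 − 1·2 = -3, t = 2 − 1·(-3) = 5  (check: 225·(-3) + 136·5 = 5)
  q = 8: r = 2, s = 2 − 8·(-3) = 26, t = -3 − 8·5 = -43  (check: 225·26 + 136·(-43) = 2)
  q = 2: r = 1, s = -3 − 2·26 = -55, t = 5 − 2·(-43) = 91  (check: 225·(-55) + 136·91 = 1)
The row with r = 1 (the gcd) gives the Bezout coefficients s = -55, t = 91.
Result: 225 · (-55) + 136 · (91) = 1.

gcd(225, 136) = 1; s = -55, t = 91 (check: 225·(-55) + 136·91 = 1).


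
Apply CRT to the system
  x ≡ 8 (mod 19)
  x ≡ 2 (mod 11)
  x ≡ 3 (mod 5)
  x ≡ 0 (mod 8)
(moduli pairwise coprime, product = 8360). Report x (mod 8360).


Product of moduli M = 19 · 11 · 5 · 8 = 8360.
Merge one congruence at a time:
  Start: x ≡ 8 (mod 19).
  Combine with x ≡ 2 (mod 11); new modulus lcm = 209.
    Write x = 8 + 19·t and substitute into x ≡ 2 (mod 11): 19·t ≡ 2 − 8 = -6 (mod 11).
    Reduce coefficients mod 11: 8·t ≡ 5 (mod 11).
    The inverse of 8 mod 11 is 7 (since 8·7 = 56 = 5·11 + 1), so t ≡ 7·5 = 35 ≡ 2 (mod 11).
    Then x = 8 + 19·2 = 46, valid modulo lcm(19, 11) = 209: x ≡ 46 (mod 209).
  Combine with x ≡ 3 (mod 5); new modulus lcm = 1045.
    Write x = 46 + 209·t and substitute into x ≡ 3 (mod 5): 209·t ≡ 3 − 46 = -43 (mod 5).
    Reduce coefficients mod 5: 4·t ≡ 2 (mod 5).
    The inverse of 4 mod 5 is 4 (since 4·4 = 16 = 3·5 + 1), so t ≡ 4·2 = 8 ≡ 3 (mod 5).
    Then x = 46 + 209·3 = 673, valid modulo lcm(209, 5) = 1045: x ≡ 673 (mod 1045).
  Combine with x ≡ 0 (mod 8); new modulus lcm = 8360.
    Write x = 673 + 1045·t and substitute into x ≡ 0 (mod 8): 1045·t ≡ 0 − 673 = -673 (mod 8).
    Reduce coefficients mod 8: 5·t ≡ 7 (mod 8).
    The inverse of 5 mod 8 is 5 (since 5·5 = 25 = 3·8 + 1), so t ≡ 5·7 = 35 ≡ 3 (mod 8).
    Then x = 673 + 1045·3 = 3808, valid modulo lcm(1045, 8) = 8360: x ≡ 3808 (mod 8360).
Verify against each original: 3808 mod 19 = 8, 3808 mod 11 = 2, 3808 mod 5 = 3, 3808 mod 8 = 0.

x ≡ 3808 (mod 8360).


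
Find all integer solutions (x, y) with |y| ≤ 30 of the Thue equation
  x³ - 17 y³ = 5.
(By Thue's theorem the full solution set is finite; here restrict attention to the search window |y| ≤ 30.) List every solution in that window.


The equation is x³ - 17y³ = 5. For fixed y, x³ = 17·y³ + 5, so a solution requires the RHS to be a perfect cube.
Strategy: iterate y from -30 to 30, compute RHS = 17·y³ + 5, and check whether it is a (positive or negative) perfect cube.
Check small values of y:
  y = 0: RHS = 5 is not a perfect cube.
  y = 1: RHS = 22 is not a perfect cube.
  y = -1: RHS = -12 is not a perfect cube.
  y = 2: RHS = 141 is not a perfect cube.
  y = -2: RHS = -131 is not a perfect cube.
  y = 3: RHS = 464 is not a perfect cube.
  y = -3: RHS = -454 is not a perfect cube.
Continuing the search up to |y| = 30 finds no solutions either.
No (x, y) in the scanned range satisfies the equation.

No integer solutions with |y| ≤ 30.


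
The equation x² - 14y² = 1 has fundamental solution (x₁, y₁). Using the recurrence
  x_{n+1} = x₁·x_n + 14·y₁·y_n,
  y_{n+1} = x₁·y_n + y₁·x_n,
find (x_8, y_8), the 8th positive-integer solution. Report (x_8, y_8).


Step 1: Find the fundamental solution (x₁, y₁) of x² - 14y² = 1.
  Expand √14 as a continued fraction. a₀ = ⌊√14⌋ = 3; iterate m_{k+1} = d_k·a_k − m_k, d_{k+1} = (14 − m_{k+1}²)/d_k, a_{k+1} = ⌊(a₀ + m_{k+1})/d_{k+1}⌋ (starting m₀ = 0, d₀ = 1), with convergents p_k = a_k·p_{k-1} + p_{k-2}, q_k = a_k·q_{k-1} + q_{k-2} (p₋₁ = 1, q₋₁ = 0):
  k = 0: a₀ = 3; p₀/q₀ = 3/1; p₀² − 14·q₀² = 9 − 14 = -5.
  k = 1: m = 3, d = 5, a = ⌊(3 + 3)/5⌋ = 1; p/q = (1·3 + 1)/(1·1 + 0) = 4/1; p² − 14·q² = 16 − 14 = 2.
  k = 2: m = 2, d = 2, a = ⌊(3 + 2)/2⌋ = 2; p/q = (2·4 + 3)/(2·1 + 1) = 11/3; p² − 14·q² = 121 − 126 = -5.
  k = 3: m = 2, d = 5, a = ⌊(3 + 2)/5⌋ = 1; p/q = (1·11 + 4)/(1·3 + 1) = 15/4; p² − 14·q² = 225 − 224 = 1.
  The first convergent with p² − 14·q² = 1 gives the fundamental solution (x₁, y₁) = (15, 4).
Step 2: Apply the recurrence (x_{n+1}, y_{n+1}) = (x₁x_n + 14y₁y_n, x₁y_n + y₁x_n) repeatedly.
  From (x_1, y_1) = (15, 4): x_2 = 15·15 + 14·4·4 = 449; y_2 = 15·4 + 4·15 = 120.
  From (x_2, y_2) = (449, 120): x_3 = 15·449 + 14·4·120 = 13455; y_3 = 15·120 + 4·449 = 3596.
  From (x_3, y_3) = (13455, 3596): x_4 = 15·13455 + 14·4·3596 = 403201; y_4 = 15·3596 + 4·13455 = 107760.
  From (x_4, y_4) = (403201, 107760): x_5 = 15·403201 + 14·4·107760 = 12082575; y_5 = 15·107760 + 4·403201 = 3229204.
  From (x_5, y_5) = (12082575, 3229204): x_6 = 15·12082575 + 14·4·3229204 = 362074049; y_6 = 15·3229204 + 4·12082575 = 96768360.
  From (x_6, y_6) = (362074049, 96768360): x_7 = 15·362074049 + 14·4·96768360 = 10850138895; y_7 = 15·96768360 + 4·362074049 = 2899821596.
  From (x_7, y_7) = (10850138895, 2899821596): x_8 = 15·10850138895 + 14·4·2899821596 = 325142092801; y_8 = 15·2899821596 + 4·10850138895 = 86897879520.
Step 3: Verify x_8² - 14·y_8² = 105717380511014096025601 - 105717380511014096025600 = 1 (should be 1). ✓

(x_1, y_1) = (15, 4); (x_8, y_8) = (325142092801, 86897879520).


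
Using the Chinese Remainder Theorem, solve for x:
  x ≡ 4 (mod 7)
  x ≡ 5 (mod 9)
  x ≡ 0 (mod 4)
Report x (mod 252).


Moduli 7, 9, 4 are pairwise coprime; by CRT there is a unique solution modulo M = 7 · 9 · 4 = 252.
Solve pairwise, accumulating the modulus:
  Start with x ≡ 4 (mod 7).
  Combine with x ≡ 5 (mod 9): since gcd(7, 9) = 1, we get a unique residue mod 63.
    Write x = 4 + 7·t and substitute into x ≡ 5 (mod 9): 7·t ≡ 5 − 4 = 1 (mod 9).
    The inverse of 7 mod 9 is 4 (since 7·4 = 28 = 3·9 + 1), so t ≡ 4·1 = 4 ≡ 4 (mod 9).
    Then x = 4 + 7·4 = 32, valid modulo lcm(7, 9) = 63: x ≡ 32 (mod 63).
  Combine with x ≡ 0 (mod 4): since gcd(63, 4) = 1, we get a unique residue mod 252.
    Write x = 32 + 63·t and substitute into x ≡ 0 (mod 4): 63·t ≡ 0 − 32 = -32 (mod 4).
    Reduce coefficients mod 4: 3·t ≡ 0 (mod 4).
    The inverse of 3 mod 4 is 3 (since 3·3 = 9 = 2·4 + 1), so t ≡ 3·0 = 0 ≡ 0 (mod 4).
    Then x = 32 + 63·0 = 32, valid modulo lcm(63, 4) = 252: x ≡ 32 (mod 252).
Verify: 32 mod 7 = 4 ✓, 32 mod 9 = 5 ✓, 32 mod 4 = 0 ✓.

x ≡ 32 (mod 252).


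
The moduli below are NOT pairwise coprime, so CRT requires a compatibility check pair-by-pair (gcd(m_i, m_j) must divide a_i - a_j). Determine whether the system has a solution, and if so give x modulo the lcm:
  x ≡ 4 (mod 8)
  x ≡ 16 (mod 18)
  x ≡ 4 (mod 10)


Moduli 8, 18, 10 are not pairwise coprime, so CRT works modulo lcm(m_i) when all pairwise compatibility conditions hold.
Pairwise compatibility: gcd(m_i, m_j) must divide a_i - a_j for every pair.
Merge one congruence at a time:
  Start: x ≡ 4 (mod 8).
  Combine with x ≡ 16 (mod 18): gcd(8, 18) = 2; 16 - 4 = 12, which IS divisible by 2, so compatible.
    Write x = 4 + 8·t and substitute into x ≡ 16 (mod 18): 8·t ≡ 16 − 4 = 12 (mod 18).
    Divide the congruence (and modulus) by g = 2: 4·t ≡ 6 (mod 9).
    The inverse of 4 mod 9 is 7 (since 4·7 = 28 = 3·9 + 1), so t ≡ 7·6 = 42 ≡ 6 (mod 9).
    Then x = 4 + 8·6 = 52, valid modulo lcm(8, 18) = 72: x ≡ 52 (mod 72).
  Combine with x ≡ 4 (mod 10): gcd(72, 10) = 2; 4 - 52 = -48, which IS divisible by 2, so compatible.
    Write x = 52 + 72·t and substitute into x ≡ 4 (mod 10): 72·t ≡ 4 − 52 = -48 (mod 10).
    Divide the congruence (and modulus) by g = 2: 36·t ≡ -24 (mod 5).
    Reduce coefficients mod 5: 1·t ≡ 1 (mod 5).
    So t ≡ 1 (mod 5).
    Then x = 52 + 72·1 = 124, valid modulo lcm(72, 10) = 360: x ≡ 124 (mod 360).
Verify: 124 mod 8 = 4, 124 mod 18 = 16, 124 mod 10 = 4.

x ≡ 124 (mod 360).


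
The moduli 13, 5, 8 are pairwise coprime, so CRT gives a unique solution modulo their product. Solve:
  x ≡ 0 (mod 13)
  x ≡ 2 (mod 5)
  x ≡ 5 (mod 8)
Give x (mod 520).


Moduli 13, 5, 8 are pairwise coprime; by CRT there is a unique solution modulo M = 13 · 5 · 8 = 520.
Solve pairwise, accumulating the modulus:
  Start with x ≡ 0 (mod 13).
  Combine with x ≡ 2 (mod 5): since gcd(13, 5) = 1, we get a unique residue mod 65.
    Write x = 0 + 13·t and substitute into x ≡ 2 (mod 5): 13·t ≡ 2 − 0 = 2 (mod 5).
    Reduce coefficients mod 5: 3·t ≡ 2 (mod 5).
    The inverse of 3 mod 5 is 2 (since 3·2 = 6 = 1·5 + 1), so t ≡ 2·2 = 4 ≡ 4 (mod 5).
    Then x = 0 + 13·4 = 52, valid modulo lcm(13, 5) = 65: x ≡ 52 (mod 65).
  Combine with x ≡ 5 (mod 8): since gcd(65, 8) = 1, we get a unique residue mod 520.
    Write x = 52 + 65·t and substitute into x ≡ 5 (mod 8): 65·t ≡ 5 − 52 = -47 (mod 8).
    Reduce coefficients mod 8: 1·t ≡ 1 (mod 8).
    So t ≡ 1 (mod 8).
    Then x = 52 + 65·1 = 117, valid modulo lcm(65, 8) = 520: x ≡ 117 (mod 520).
Verify: 117 mod 13 = 0 ✓, 117 mod 5 = 2 ✓, 117 mod 8 = 5 ✓.

x ≡ 117 (mod 520).


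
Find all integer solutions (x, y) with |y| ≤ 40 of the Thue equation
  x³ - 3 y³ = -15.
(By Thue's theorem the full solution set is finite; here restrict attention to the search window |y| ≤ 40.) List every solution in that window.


The equation is x³ - 3y³ = -15. For fixed y, x³ = 3·y³ − 15, so a solution requires the RHS to be a perfect cube.
Strategy: iterate y from -40 to 40, compute RHS = 3·y³ − 15, and check whether it is a (positive or negative) perfect cube.
Check small values of y:
  y = 0: RHS = -15 is not a perfect cube.
  y = 1: RHS = -12 is not a perfect cube.
  y = -1: RHS = -18 is not a perfect cube.
  y = 2: RHS = 9 is not a perfect cube.
  y = -2: RHS = -39 is not a perfect cube.
  y = 3: RHS = 66 is not a perfect cube.
  y = -3: RHS = -96 is not a perfect cube.
Continuing the search up to |y| = 40 finds no solutions either.
No (x, y) in the scanned range satisfies the equation.

No integer solutions with |y| ≤ 40.


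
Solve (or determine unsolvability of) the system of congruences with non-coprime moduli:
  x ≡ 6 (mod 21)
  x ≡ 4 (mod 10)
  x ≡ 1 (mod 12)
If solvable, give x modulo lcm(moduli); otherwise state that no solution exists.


Moduli 21, 10, 12 are not pairwise coprime, so CRT works modulo lcm(m_i) when all pairwise compatibility conditions hold.
Pairwise compatibility: gcd(m_i, m_j) must divide a_i - a_j for every pair.
Merge one congruence at a time:
  Start: x ≡ 6 (mod 21).
  Combine with x ≡ 4 (mod 10): gcd(21, 10) = 1; 4 - 6 = -2, which IS divisible by 1, so compatible.
    Write x = 6 + 21·t and substitute into x ≡ 4 (mod 10): 21·t ≡ 4 − 6 = -2 (mod 10).
    Reduce coefficients mod 10: 1·t ≡ 8 (mod 10).
    So t ≡ 8 (mod 10).
    Then x = 6 + 21·8 = 174, valid modulo lcm(21, 10) = 210: x ≡ 174 (mod 210).
  Combine with x ≡ 1 (mod 12): gcd(210, 12) = 6, and 1 - 174 = -173 is NOT divisible by 6.
    ⇒ system is inconsistent (no integer solution).

No solution (the system is inconsistent).


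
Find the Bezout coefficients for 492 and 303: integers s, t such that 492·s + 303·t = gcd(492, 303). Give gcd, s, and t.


Euclidean algorithm on (492, 303) — divide until remainder is 0:
  492 = 1 · 303 + 189
  303 = 1 · 189 + 114
  189 = 1 · 114 + 75
  114 = 1 · 75 + 39
  75 = 1 · 39 + 36
  39 = 1 · 36 + 3
  36 = 12 · 3 + 0
gcd(492, 303) = 3.
Track Bezout coefficients alongside the remainders: start with r₀ = 492 = a·1 + b·0 (s = 1, t = 0) and r₁ = 303 = a·0 + b·1 (s = 0, t = 1); each new remainder r_{k+1} = r_{k-1} − q_k·r_k inherits s_{k+1} = s_{k-1} − q_k·s_k, t_{k+1} = t_{k-1} − q_k·t_k, so r_k = a·s_k + b·t_k at every step:
  q = 1: r = 189, s = 1 − 1·0 = 1, t = 0 − 1·1 = -1  (check: 492·1 + 303·(-1) = 189)
  q = 1: r = 114, s = 0 − 1·1 = -1, t = 1 − 1·(-1) = 2  (check: 492·(-1) + 303·2 = 114)
  q = 1: r = 75, s = 1 − 1·(-1) = 2, t = -1 − 1·2 = -3  (check: 492·2 + 303·(-3) = 75)
  q = 1: r = 39, s = -1 − 1·2 = -3, t = 2 − 1·(-3) = 5  (check: 492·(-3) + 303·5 = 39)
  q = 1: r = 36, s = 2 − 1·(-3) = 5, t = -3 − 1·5 = -8  (check: 492·5 + 303·(-8) = 36)
  q = 1: r = 3, s = -3 − 1·5 = -8, t = 5 − 1·(-8) = 13  (check: 492·(-8) + 303·13 = 3)
The row with r = 3 (the gcd) gives the Bezout coefficients s = -8, t = 13.
Result: 492 · (-8) + 303 · (13) = 3.

gcd(492, 303) = 3; s = -8, t = 13 (check: 492·(-8) + 303·13 = 3).


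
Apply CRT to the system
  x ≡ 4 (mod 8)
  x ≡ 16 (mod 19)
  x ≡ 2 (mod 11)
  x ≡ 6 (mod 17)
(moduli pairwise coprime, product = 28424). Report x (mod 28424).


Product of moduli M = 8 · 19 · 11 · 17 = 28424.
Merge one congruence at a time:
  Start: x ≡ 4 (mod 8).
  Combine with x ≡ 16 (mod 19); new modulus lcm = 152.
    Write x = 4 + 8·t and substitute into x ≡ 16 (mod 19): 8·t ≡ 16 − 4 = 12 (mod 19).
    The inverse of 8 mod 19 is 12 (since 8·12 = 96 = 5·19 + 1), so t ≡ 12·12 = 144 ≡ 11 (mod 19).
    Then x = 4 + 8·11 = 92, valid modulo lcm(8, 19) = 152: x ≡ 92 (mod 152).
  Combine with x ≡ 2 (mod 11); new modulus lcm = 1672.
    Write x = 92 + 152·t and substitute into x ≡ 2 (mod 11): 152·t ≡ 2 − 92 = -90 (mod 11).
    Reduce coefficients mod 11: 9·t ≡ 9 (mod 11).
    The inverse of 9 mod 11 is 5 (since 9·5 = 45 = 4·11 + 1), so t ≡ 5·9 = 45 ≡ 1 (mod 11).
    Then x = 92 + 152·1 = 244, valid modulo lcm(152, 11) = 1672: x ≡ 244 (mod 1672).
  Combine with x ≡ 6 (mod 17); new modulus lcm = 28424.
    Write x = 244 + 1672·t and substitute into x ≡ 6 (mod 17): 1672·t ≡ 6 − 244 = -238 (mod 17).
    Reduce coefficients mod 17: 6·t ≡ 0 (mod 17).
    The inverse of 6 mod 17 is 3 (since 6·3 = 18 = 1·17 + 1), so t ≡ 3·0 = 0 ≡ 0 (mod 17).
    Then x = 244 + 1672·0 = 244, valid modulo lcm(1672, 17) = 28424: x ≡ 244 (mod 28424).
Verify against each original: 244 mod 8 = 4, 244 mod 19 = 16, 244 mod 11 = 2, 244 mod 17 = 6.

x ≡ 244 (mod 28424).


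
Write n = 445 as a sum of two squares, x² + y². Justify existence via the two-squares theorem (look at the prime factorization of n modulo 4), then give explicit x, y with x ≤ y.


Step 1: Factor n = 445 = 5 · 89.
Step 2: Check the mod-4 condition on each prime factor: 5 ≡ 1 (mod 4), exponent 1; 89 ≡ 1 (mod 4), exponent 1.
All primes ≡ 3 (mod 4) appear to even exponent (or don't appear), so by the two-squares theorem n IS expressible as a sum of two squares.
Step 3: Build a representation. Here n = 5 · 89 is a product of primes ≡ 1 (mod 4). Each prime p ≡ 1 (mod 4) is itself a sum of two squares; find a² by testing p − a² for a perfect square:
  5: 5 − 1² = 4 = 2² ⇒ 5 = 1² + 2².
  89: 89 − 1² = 88, 89 − 2² = 85, 89 − 3² = 80, 89 − 4² = 73, 89 − 5² = 64 = 8² ⇒ 89 = 5² + 8².
  Combine using the Brahmagupta–Fibonacci identity (a² + b²)(c² + d²) = (ac − bd)² + (ad + bc)² = (ac + bd)² + (ad − bc)²:
  5 · 89 = 445: from (1² + 2²)(5² + 8²), take (1·5 − 2·8, 1·8 + 2·5) = (5 − 16, 8 + 10) = (-11, 18); dropping signs (only squares matter) gives (11, 18); check 11² + 18² = 121 + 324 = 445 ✓.
Step 4: Order so x ≤ y and verify: 11² + 18² = 121 + 324 = 445 = n. ✓

n = 445 = 11² + 18² (one valid representation with x ≤ y).


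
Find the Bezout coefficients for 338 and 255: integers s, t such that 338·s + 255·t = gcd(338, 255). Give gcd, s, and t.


Euclidean algorithm on (338, 255) — divide until remainder is 0:
  338 = 1 · 255 + 83
  255 = 3 · 83 + 6
  83 = 13 · 6 + 5
  6 = 1 · 5 + 1
  5 = 5 · 1 + 0
gcd(338, 255) = 1.
Track Bezout coefficients alongside the remainders: start with r₀ = 338 = a·1 + b·0 (s = 1, t = 0) and r₁ = 255 = a·0 + b·1 (s = 0, t = 1); each new remainder r_{k+1} = r_{k-1} − q_k·r_k inherits s_{k+1} = s_{k-1} − q_k·s_k, t_{k+1} = t_{k-1} − q_k·t_k, so r_k = a·s_k + b·t_k at every step:
  q = 1: r = 83, s = 1 − 1·0 = 1, t = 0 − 1·1 = -1  (check: 338·1 + 255·(-1) = 83)
  q = 3: r = 6, s = 0 − 3·1 = -3, t = 1 − 3·(-1) = 4  (check: 338·(-3) + 255·4 = 6)
  q = 13: r = 5, s = 1 − 13·(-3) = 40, t = -1 − 13·4 = -53  (check: 338·40 + 255·(-53) = 5)
  q = 1: r = 1, s = -3 − 1·40 = -43, t = 4 − 1·(-53) = 57  (check: 338·(-43) + 255·57 = 1)
The row with r = 1 (the gcd) gives the Bezout coefficients s = -43, t = 57.
Result: 338 · (-43) + 255 · (57) = 1.

gcd(338, 255) = 1; s = -43, t = 57 (check: 338·(-43) + 255·57 = 1).


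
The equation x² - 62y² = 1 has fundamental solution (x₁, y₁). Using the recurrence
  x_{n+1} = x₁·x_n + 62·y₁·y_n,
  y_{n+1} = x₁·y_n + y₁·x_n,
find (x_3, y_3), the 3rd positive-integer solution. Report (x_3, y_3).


Step 1: Find the fundamental solution (x₁, y₁) of x² - 62y² = 1.
  Expand √62 as a continued fraction. a₀ = ⌊√62⌋ = 7; iterate m_{k+1} = d_k·a_k − m_k, d_{k+1} = (62 − m_{k+1}²)/d_k, a_{k+1} = ⌊(a₀ + m_{k+1})/d_{k+1}⌋ (starting m₀ = 0, d₀ = 1), with convergents p_k = a_k·p_{k-1} + p_{k-2}, q_k = a_k·q_{k-1} + q_{k-2} (p₋₁ = 1, q₋₁ = 0):
  k = 0: a₀ = 7; p₀/q₀ = 7/1; p₀² − 62·q₀² = 49 − 62 = -13.
  k = 1: m = 7, d = 13, a = ⌊(7 + 7)/13⌋ = 1; p/q = (1·7 + 1)/(1·1 + 0) = 8/1; p² − 62·q² = 64 − 62 = 2.
  k = 2: m = 6, d = 2, a = ⌊(7 + 6)/2⌋ = 6; p/q = (6·8 + 7)/(6·1 + 1) = 55/7; p² − 62·q² = 3025 − 3038 = -13.
  k = 3: m = 6, d = 13, a = ⌊(7 + 6)/13⌋ = 1; p/q = (1·55 + 8)/(1·7 + 1) = 63/8; p² − 62·q² = 3969 − 3968 = 1.
  The first convergent with p² − 62·q² = 1 gives the fundamental solution (x₁, y₁) = (63, 8).
Step 2: Apply the recurrence (x_{n+1}, y_{n+1}) = (x₁x_n + 62y₁y_n, x₁y_n + y₁x_n) repeatedly.
  From (x_1, y_1) = (63, 8): x_2 = 63·63 + 62·8·8 = 7937; y_2 = 63·8 + 8·63 = 1008.
  From (x_2, y_2) = (7937, 1008): x_3 = 63·7937 + 62·8·1008 = 999999; y_3 = 63·1008 + 8·7937 = 127000.
Step 3: Verify x_3² - 62·y_3² = 999998000001 - 999998000000 = 1 (should be 1). ✓

(x_1, y_1) = (63, 8); (x_3, y_3) = (999999, 127000).


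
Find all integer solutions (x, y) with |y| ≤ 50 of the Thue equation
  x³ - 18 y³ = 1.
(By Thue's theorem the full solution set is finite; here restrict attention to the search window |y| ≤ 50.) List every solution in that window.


The equation is x³ - 18y³ = 1. For fixed y, x³ = 18·y³ + 1, so a solution requires the RHS to be a perfect cube.
Strategy: iterate y from -50 to 50, compute RHS = 18·y³ + 1, and check whether it is a (positive or negative) perfect cube.
Check small values of y:
  y = 0: RHS = 1 = (1)³ ⇒ x = 1 works.
  y = 1: RHS = 19 is not a perfect cube.
  y = -1: RHS = -17 is not a perfect cube.
  y = 2: RHS = 145 is not a perfect cube.
  y = -2: RHS = -143 is not a perfect cube.
  y = 3: RHS = 487 is not a perfect cube.
  y = -3: RHS = -485 is not a perfect cube.
Continuing the search up to |y| = 50 finds no further solutions beyond those listed.
Collected solutions: (1, 0).

Solutions (with |y| ≤ 50): (1, 0).


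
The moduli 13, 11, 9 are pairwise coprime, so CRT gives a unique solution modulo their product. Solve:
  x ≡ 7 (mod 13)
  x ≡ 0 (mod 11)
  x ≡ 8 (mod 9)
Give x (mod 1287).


Moduli 13, 11, 9 are pairwise coprime; by CRT there is a unique solution modulo M = 13 · 11 · 9 = 1287.
Solve pairwise, accumulating the modulus:
  Start with x ≡ 7 (mod 13).
  Combine with x ≡ 0 (mod 11): since gcd(13, 11) = 1, we get a unique residue mod 143.
    Write x = 7 + 13·t and substitute into x ≡ 0 (mod 11): 13·t ≡ 0 − 7 = -7 (mod 11).
    Reduce coefficients mod 11: 2·t ≡ 4 (mod 11).
    The inverse of 2 mod 11 is 6 (since 2·6 = 12 = 1·11 + 1), so t ≡ 6·4 = 24 ≡ 2 (mod 11).
    Then x = 7 + 13·2 = 33, valid modulo lcm(13, 11) = 143: x ≡ 33 (mod 143).
  Combine with x ≡ 8 (mod 9): since gcd(143, 9) = 1, we get a unique residue mod 1287.
    Write x = 33 + 143·t and substitute into x ≡ 8 (mod 9): 143·t ≡ 8 − 33 = -25 (mod 9).
    Reduce coefficients mod 9: 8·t ≡ 2 (mod 9).
    The inverse of 8 mod 9 is 8 (since 8·8 = 64 = 7·9 + 1), so t ≡ 8·2 = 16 ≡ 7 (mod 9).
    Then x = 33 + 143·7 = 1034, valid modulo lcm(143, 9) = 1287: x ≡ 1034 (mod 1287).
Verify: 1034 mod 13 = 7 ✓, 1034 mod 11 = 0 ✓, 1034 mod 9 = 8 ✓.

x ≡ 1034 (mod 1287).


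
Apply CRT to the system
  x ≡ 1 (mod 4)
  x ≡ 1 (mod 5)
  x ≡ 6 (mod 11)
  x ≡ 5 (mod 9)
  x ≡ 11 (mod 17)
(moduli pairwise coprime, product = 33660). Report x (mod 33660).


Product of moduli M = 4 · 5 · 11 · 9 · 17 = 33660.
Merge one congruence at a time:
  Start: x ≡ 1 (mod 4).
  Combine with x ≡ 1 (mod 5); new modulus lcm = 20.
    Write x = 1 + 4·t and substitute into x ≡ 1 (mod 5): 4·t ≡ 1 − 1 = 0 (mod 5).
    The inverse of 4 mod 5 is 4 (since 4·4 = 16 = 3·5 + 1), so t ≡ 4·0 = 0 ≡ 0 (mod 5).
    Then x = 1 + 4·0 = 1, valid modulo lcm(4, 5) = 20: x ≡ 1 (mod 20).
  Combine with x ≡ 6 (mod 11); new modulus lcm = 220.
    Write x = 1 + 20·t and substitute into x ≡ 6 (mod 11): 20·t ≡ 6 − 1 = 5 (mod 11).
    Reduce coefficients mod 11: 9·t ≡ 5 (mod 11).
    The inverse of 9 mod 11 is 5 (since 9·5 = 45 = 4·11 + 1), so t ≡ 5·5 = 25 ≡ 3 (mod 11).
    Then x = 1 + 20·3 = 61, valid modulo lcm(20, 11) = 220: x ≡ 61 (mod 220).
  Combine with x ≡ 5 (mod 9); new modulus lcm = 1980.
    Write x = 61 + 220·t and substitute into x ≡ 5 (mod 9): 220·t ≡ 5 − 61 = -56 (mod 9).
    Reduce coefficients mod 9: 4·t ≡ 7 (mod 9).
    The inverse of 4 mod 9 is 7 (since 4·7 = 28 = 3·9 + 1), so t ≡ 7·7 = 49 ≡ 4 (mod 9).
    Then x = 61 + 220·4 = 941, valid modulo lcm(220, 9) = 1980: x ≡ 941 (mod 1980).
  Combine with x ≡ 11 (mod 17); new modulus lcm = 33660.
    Write x = 941 + 1980·t and substitute into x ≡ 11 (mod 17): 1980·t ≡ 11 − 941 = -930 (mod 17).
    Reduce coefficients mod 17: 8·t ≡ 5 (mod 17).
    The inverse of 8 mod 17 is 15 (since 8·15 = 120 = 7·17 + 1), so t ≡ 15·5 = 75 ≡ 7 (mod 17).
    Then x = 941 + 1980·7 = 14801, valid modulo lcm(1980, 17) = 33660: x ≡ 14801 (mod 33660).
Verify against each original: 14801 mod 4 = 1, 14801 mod 5 = 1, 14801 mod 11 = 6, 14801 mod 9 = 5, 14801 mod 17 = 11.

x ≡ 14801 (mod 33660).


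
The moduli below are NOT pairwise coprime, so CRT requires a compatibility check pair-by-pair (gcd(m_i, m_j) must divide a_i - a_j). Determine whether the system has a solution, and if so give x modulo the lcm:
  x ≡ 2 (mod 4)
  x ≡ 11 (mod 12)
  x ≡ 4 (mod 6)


Moduli 4, 12, 6 are not pairwise coprime, so CRT works modulo lcm(m_i) when all pairwise compatibility conditions hold.
Pairwise compatibility: gcd(m_i, m_j) must divide a_i - a_j for every pair.
Merge one congruence at a time:
  Start: x ≡ 2 (mod 4).
  Combine with x ≡ 11 (mod 12): gcd(4, 12) = 4, and 11 - 2 = 9 is NOT divisible by 4.
    ⇒ system is inconsistent (no integer solution).

No solution (the system is inconsistent).


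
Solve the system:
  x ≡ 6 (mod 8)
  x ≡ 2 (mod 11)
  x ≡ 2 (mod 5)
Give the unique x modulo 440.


Moduli 8, 11, 5 are pairwise coprime; by CRT there is a unique solution modulo M = 8 · 11 · 5 = 440.
Solve pairwise, accumulating the modulus:
  Start with x ≡ 6 (mod 8).
  Combine with x ≡ 2 (mod 11): since gcd(8, 11) = 1, we get a unique residue mod 88.
    Write x = 6 + 8·t and substitute into x ≡ 2 (mod 11): 8·t ≡ 2 − 6 = -4 (mod 11).
    Reduce coefficients mod 11: 8·t ≡ 7 (mod 11).
    The inverse of 8 mod 11 is 7 (since 8·7 = 56 = 5·11 + 1), so t ≡ 7·7 = 49 ≡ 5 (mod 11).
    Then x = 6 + 8·5 = 46, valid modulo lcm(8, 11) = 88: x ≡ 46 (mod 88).
  Combine with x ≡ 2 (mod 5): since gcd(88, 5) = 1, we get a unique residue mod 440.
    Write x = 46 + 88·t and substitute into x ≡ 2 (mod 5): 88·t ≡ 2 − 46 = -44 (mod 5).
    Reduce coefficients mod 5: 3·t ≡ 1 (mod 5).
    The inverse of 3 mod 5 is 2 (since 3·2 = 6 = 1·5 + 1), so t ≡ 2·1 = 2 ≡ 2 (mod 5).
    Then x = 46 + 88·2 = 222, valid modulo lcm(88, 5) = 440: x ≡ 222 (mod 440).
Verify: 222 mod 8 = 6 ✓, 222 mod 11 = 2 ✓, 222 mod 5 = 2 ✓.

x ≡ 222 (mod 440).


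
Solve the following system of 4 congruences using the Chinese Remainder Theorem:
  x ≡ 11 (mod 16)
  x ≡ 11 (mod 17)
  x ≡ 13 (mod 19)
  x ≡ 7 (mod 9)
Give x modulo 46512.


Product of moduli M = 16 · 17 · 19 · 9 = 46512.
Merge one congruence at a time:
  Start: x ≡ 11 (mod 16).
  Combine with x ≡ 11 (mod 17); new modulus lcm = 272.
    Write x = 11 + 16·t and substitute into x ≡ 11 (mod 17): 16·t ≡ 11 − 11 = 0 (mod 17).
    The inverse of 16 mod 17 is 16 (since 16·16 = 256 = 15·17 + 1), so t ≡ 16·0 = 0 ≡ 0 (mod 17).
    Then x = 11 + 16·0 = 11, valid modulo lcm(16, 17) = 272: x ≡ 11 (mod 272).
  Combine with x ≡ 13 (mod 19); new modulus lcm = 5168.
    Write x = 11 + 272·t and substitute into x ≡ 13 (mod 19): 272·t ≡ 13 − 11 = 2 (mod 19).
    Reduce coefficients mod 19: 6·t ≡ 2 (mod 19).
    The inverse of 6 mod 19 is 16 (since 6·16 = 96 = 5·19 + 1), so t ≡ 16·2 = 32 ≡ 13 (mod 19).
    Then x = 11 + 272·13 = 3547, valid modulo lcm(272, 19) = 5168: x ≡ 3547 (mod 5168).
  Combine with x ≡ 7 (mod 9); new modulus lcm = 46512.
    Write x = 3547 + 5168·t and substitute into x ≡ 7 (mod 9): 5168·t ≡ 7 − 3547 = -3540 (mod 9).
    Reduce coefficients mod 9: 2·t ≡ 6 (mod 9).
    The inverse of 2 mod 9 is 5 (since 2·5 = 10 = 1·9 + 1), so t ≡ 5·6 = 30 ≡ 3 (mod 9).
    Then x = 3547 + 5168·3 = 19051, valid modulo lcm(5168, 9) = 46512: x ≡ 19051 (mod 46512).
Verify against each original: 19051 mod 16 = 11, 19051 mod 17 = 11, 19051 mod 19 = 13, 19051 mod 9 = 7.

x ≡ 19051 (mod 46512).


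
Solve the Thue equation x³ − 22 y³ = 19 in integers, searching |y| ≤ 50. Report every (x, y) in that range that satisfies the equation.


The equation is x³ - 22y³ = 19. For fixed y, x³ = 22·y³ + 19, so a solution requires the RHS to be a perfect cube.
Strategy: iterate y from -50 to 50, compute RHS = 22·y³ + 19, and check whether it is a (positive or negative) perfect cube.
Check small values of y:
  y = 0: RHS = 19 is not a perfect cube.
  y = 1: RHS = 41 is not a perfect cube.
  y = -1: RHS = -3 is not a perfect cube.
  y = 2: RHS = 195 is not a perfect cube.
  y = -2: RHS = -157 is not a perfect cube.
  y = 3: RHS = 613 is not a perfect cube.
  y = -3: RHS = -575 is not a perfect cube.
Continuing the search up to |y| = 50 finds no solutions either.
No (x, y) in the scanned range satisfies the equation.

No integer solutions with |y| ≤ 50.


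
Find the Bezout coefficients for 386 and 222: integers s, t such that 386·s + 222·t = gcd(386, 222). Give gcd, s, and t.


Euclidean algorithm on (386, 222) — divide until remainder is 0:
  386 = 1 · 222 + 164
  222 = 1 · 164 + 58
  164 = 2 · 58 + 48
  58 = 1 · 48 + 10
  48 = 4 · 10 + 8
  10 = 1 · 8 + 2
  8 = 4 · 2 + 0
gcd(386, 222) = 2.
Track Bezout coefficients alongside the remainders: start with r₀ = 386 = a·1 + b·0 (s = 1, t = 0) and r₁ = 222 = a·0 + b·1 (s = 0, t = 1); each new remainder r_{k+1} = r_{k-1} − q_k·r_k inherits s_{k+1} = s_{k-1} − q_k·s_k, t_{k+1} = t_{k-1} − q_k·t_k, so r_k = a·s_k + b·t_k at every step:
  q = 1: r = 164, s = 1 − 1·0 = 1, t = 0 − 1·1 = -1  (check: 386·1 + 222·(-1) = 164)
  q = 1: r = 58, s = 0 − 1·1 = -1, t = 1 − 1·(-1) = 2  (check: 386·(-1) + 222·2 = 58)
  q = 2: r = 48, s = 1 − 2·(-1) = 3, t = -1 − 2·2 = -5  (check: 386·3 + 222·(-5) = 48)
  q = 1: r = 10, s = -1 − 1·3 = -4, t = 2 − 1·(-5) = 7  (check: 386·(-4) + 222·7 = 10)
  q = 4: r = 8, s = 3 − 4·(-4) = 19, t = -5 − 4·7 = -33  (check: 386·19 + 222·(-33) = 8)
  q = 1: r = 2, s = -4 − 1·19 = -23, t = 7 − 1·(-33) = 40  (check: 386·(-23) + 222·40 = 2)
The row with r = 2 (the gcd) gives the Bezout coefficients s = -23, t = 40.
Result: 386 · (-23) + 222 · (40) = 2.

gcd(386, 222) = 2; s = -23, t = 40 (check: 386·(-23) + 222·40 = 2).


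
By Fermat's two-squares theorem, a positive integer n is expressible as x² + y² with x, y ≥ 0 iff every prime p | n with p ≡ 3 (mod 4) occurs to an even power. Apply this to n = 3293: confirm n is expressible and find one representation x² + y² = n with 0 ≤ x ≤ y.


Step 1: Factor n = 3293 = 37 · 89.
Step 2: Check the mod-4 condition on each prime factor: 37 ≡ 1 (mod 4), exponent 1; 89 ≡ 1 (mod 4), exponent 1.
All primes ≡ 3 (mod 4) appear to even exponent (or don't appear), so by the two-squares theorem n IS expressible as a sum of two squares.
Step 3: Build a representation. Here n = 37 · 89 is a product of primes ≡ 1 (mod 4). Each prime p ≡ 1 (mod 4) is itself a sum of two squares; find a² by testing p − a² for a perfect square:
  37: 37 − 1² = 36 = 6² ⇒ 37 = 1² + 6².
  89: 89 − 1² = 88, 89 − 2² = 85, 89 − 3² = 80, 89 − 4² = 73, 89 − 5² = 64 = 8² ⇒ 89 = 5² + 8².
  Combine using the Brahmagupta–Fibonacci identity (a² + b²)(c² + d²) = (ac − bd)² + (ad + bc)² = (ac + bd)² + (ad − bc)²:
  37 · 89 = 3293: from (1² + 6²)(5² + 8²), take (1·5 − 6·8, 1·8 + 6·5) = (5 − 48, 8 + 30) = (-43, 38); dropping signs (only squares matter) gives (43, 38); check 43² + 38² = 1849 + 1444 = 3293 ✓.
Step 4: Order so x ≤ y and verify: 38² + 43² = 1444 + 1849 = 3293 = n. ✓

n = 3293 = 38² + 43² (one valid representation with x ≤ y).


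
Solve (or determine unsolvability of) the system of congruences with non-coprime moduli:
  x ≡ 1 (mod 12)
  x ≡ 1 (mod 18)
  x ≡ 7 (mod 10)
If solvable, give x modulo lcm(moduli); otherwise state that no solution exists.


Moduli 12, 18, 10 are not pairwise coprime, so CRT works modulo lcm(m_i) when all pairwise compatibility conditions hold.
Pairwise compatibility: gcd(m_i, m_j) must divide a_i - a_j for every pair.
Merge one congruence at a time:
  Start: x ≡ 1 (mod 12).
  Combine with x ≡ 1 (mod 18): gcd(12, 18) = 6; 1 - 1 = 0, which IS divisible by 6, so compatible.
    Write x = 1 + 12·t and substitute into x ≡ 1 (mod 18): 12·t ≡ 1 − 1 = 0 (mod 18).
    Divide the congruence (and modulus) by g = 6: 2·t ≡ 0 (mod 3).
    The inverse of 2 mod 3 is 2 (since 2·2 = 4 = 1·3 + 1), so t ≡ 2·0 = 0 ≡ 0 (mod 3).
    Then x = 1 + 12·0 = 1, valid modulo lcm(12, 18) = 36: x ≡ 1 (mod 36).
  Combine with x ≡ 7 (mod 10): gcd(36, 10) = 2; 7 - 1 = 6, which IS divisible by 2, so compatible.
    Write x = 1 + 36·t and substitute into x ≡ 7 (mod 10): 36·t ≡ 7 − 1 = 6 (mod 10).
    Divide the congruence (and modulus) by g = 2: 18·t ≡ 3 (mod 5).
    Reduce coefficients mod 5: 3·t ≡ 3 (mod 5).
    The inverse of 3 mod 5 is 2 (since 3·2 = 6 = 1·5 + 1), so t ≡ 2·3 = 6 ≡ 1 (mod 5).
    Then x = 1 + 36·1 = 37, valid modulo lcm(36, 10) = 180: x ≡ 37 (mod 180).
Verify: 37 mod 12 = 1, 37 mod 18 = 1, 37 mod 10 = 7.

x ≡ 37 (mod 180).


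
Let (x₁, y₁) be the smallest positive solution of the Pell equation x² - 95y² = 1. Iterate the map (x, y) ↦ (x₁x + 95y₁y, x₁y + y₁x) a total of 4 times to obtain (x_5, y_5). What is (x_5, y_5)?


Step 1: Find the fundamental solution (x₁, y₁) of x² - 95y² = 1.
  Expand √95 as a continued fraction. a₀ = ⌊√95⌋ = 9; iterate m_{k+1} = d_k·a_k − m_k, d_{k+1} = (95 − m_{k+1}²)/d_k, a_{k+1} = ⌊(a₀ + m_{k+1})/d_{k+1}⌋ (starting m₀ = 0, d₀ = 1), with convergents p_k = a_k·p_{k-1} + p_{k-2}, q_k = a_k·q_{k-1} + q_{k-2} (p₋₁ = 1, q₋₁ = 0):
  k = 0: a₀ = 9; p₀/q₀ = 9/1; p₀² − 95·q₀² = 81 − 95 = -14.
  k = 1: m = 9, d = 14, a = ⌊(9 + 9)/14⌋ = 1; p/q = (1·9 + 1)/(1·1 + 0) = 10/1; p² − 95·q² = 100 − 95 = 5.
  k = 2: m = 5, d = 5, a = ⌊(9 + 5)/5⌋ = 2; p/q = (2·10 + 9)/(2·1 + 1) = 29/3; p² − 95·q² = 841 − 855 = -14.
  k = 3: m = 5, d = 14, a = ⌊(9 + 5)/14⌋ = 1; p/q = (1·29 + 10)/(1·3 + 1) = 39/4; p² − 95·q² = 1521 − 1520 = 1.
  The first convergent with p² − 95·q² = 1 gives the fundamental solution (x₁, y₁) = (39, 4).
Step 2: Apply the recurrence (x_{n+1}, y_{n+1}) = (x₁x_n + 95y₁y_n, x₁y_n + y₁x_n) repeatedly.
  From (x_1, y_1) = (39, 4): x_2 = 39·39 + 95·4·4 = 3041; y_2 = 39·4 + 4·39 = 312.
  From (x_2, y_2) = (3041, 312): x_3 = 39·3041 + 95·4·312 = 237159; y_3 = 39·312 + 4·3041 = 24332.
  From (x_3, y_3) = (237159, 24332): x_4 = 39·237159 + 95·4·24332 = 18495361; y_4 = 39·24332 + 4·237159 = 1897584.
  From (x_4, y_4) = (18495361, 1897584): x_5 = 39·18495361 + 95·4·1897584 = 1442400999; y_5 = 39·1897584 + 4·18495361 = 147987220.
Step 3: Verify x_5² - 95·y_5² = 2080520641916198001 - 2080520641916198000 = 1 (should be 1). ✓

(x_1, y_1) = (39, 4); (x_5, y_5) = (1442400999, 147987220).


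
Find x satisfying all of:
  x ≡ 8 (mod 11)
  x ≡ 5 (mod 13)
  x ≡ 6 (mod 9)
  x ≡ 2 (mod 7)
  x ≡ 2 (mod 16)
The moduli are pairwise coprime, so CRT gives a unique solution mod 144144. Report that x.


Product of moduli M = 11 · 13 · 9 · 7 · 16 = 144144.
Merge one congruence at a time:
  Start: x ≡ 8 (mod 11).
  Combine with x ≡ 5 (mod 13); new modulus lcm = 143.
    Write x = 8 + 11·t and substitute into x ≡ 5 (mod 13): 11·t ≡ 5 − 8 = -3 (mod 13).
    Reduce coefficients mod 13: 11·t ≡ 10 (mod 13).
    The inverse of 11 mod 13 is 6 (since 11·6 = 66 = 5·13 + 1), so t ≡ 6·10 = 60 ≡ 8 (mod 13).
    Then x = 8 + 11·8 = 96, valid modulo lcm(11, 13) = 143: x ≡ 96 (mod 143).
  Combine with x ≡ 6 (mod 9); new modulus lcm = 1287.
    Write x = 96 + 143·t and substitute into x ≡ 6 (mod 9): 143·t ≡ 6 − 96 = -90 (mod 9).
    Reduce coefficients mod 9: 8·t ≡ 0 (mod 9).
    The inverse of 8 mod 9 is 8 (since 8·8 = 64 = 7·9 + 1), so t ≡ 8·0 = 0 ≡ 0 (mod 9).
    Then x = 96 + 143·0 = 96, valid modulo lcm(143, 9) = 1287: x ≡ 96 (mod 1287).
  Combine with x ≡ 2 (mod 7); new modulus lcm = 9009.
    Write x = 96 + 1287·t and substitute into x ≡ 2 (mod 7): 1287·t ≡ 2 − 96 = -94 (mod 7).
    Reduce coefficients mod 7: 6·t ≡ 4 (mod 7).
    The inverse of 6 mod 7 is 6 (since 6·6 = 36 = 5·7 + 1), so t ≡ 6·4 = 24 ≡ 3 (mod 7).
    Then x = 96 + 1287·3 = 3957, valid modulo lcm(1287, 7) = 9009: x ≡ 3957 (mod 9009).
  Combine with x ≡ 2 (mod 16); new modulus lcm = 144144.
    Write x = 3957 + 9009·t and substitute into x ≡ 2 (mod 16): 9009·t ≡ 2 − 3957 = -3955 (mod 16).
    Reduce coefficients mod 16: 1·t ≡ 13 (mod 16).
    So t ≡ 13 (mod 16).
    Then x = 3957 + 9009·13 = 121074, valid modulo lcm(9009, 16) = 144144: x ≡ 121074 (mod 144144).
Verify against each original: 121074 mod 11 = 8, 121074 mod 13 = 5, 121074 mod 9 = 6, 121074 mod 7 = 2, 121074 mod 16 = 2.

x ≡ 121074 (mod 144144).


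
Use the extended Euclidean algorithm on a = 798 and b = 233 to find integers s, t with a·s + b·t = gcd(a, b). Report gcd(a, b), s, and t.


Euclidean algorithm on (798, 233) — divide until remainder is 0:
  798 = 3 · 233 + 99
  233 = 2 · 99 + 35
  99 = 2 · 35 + 29
  35 = 1 · 29 + 6
  29 = 4 · 6 + 5
  6 = 1 · 5 + 1
  5 = 5 · 1 + 0
gcd(798, 233) = 1.
Track Bezout coefficients alongside the remainders: start with r₀ = 798 = a·1 + b·0 (s = 1, t = 0) and r₁ = 233 = a·0 + b·1 (s = 0, t = 1); each new remainder r_{k+1} = r_{k-1} − q_k·r_k inherits s_{k+1} = s_{k-1} − q_k·s_k, t_{k+1} = t_{k-1} − q_k·t_k, so r_k = a·s_k + b·t_k at every step:
  q = 3: r = 99, s = 1 − 3·0 = 1, t = 0 − 3·1 = -3  (check: 798·1 + 233·(-3) = 99)
  q = 2: r = 35, s = 0 − 2·1 = -2, t = 1 − 2·(-3) = 7  (check: 798·(-2) + 233·7 = 35)
  q = 2: r = 29, s = 1 − 2·(-2) = 5, t = -3 − 2·7 = -17  (check: 798·5 + 233·(-17) = 29)
  q = 1: r = 6, s = -2 − 1·5 = -7, t = 7 − 1·(-17) = 24  (check: 798·(-7) + 233·24 = 6)
  q = 4: r = 5, s = 5 − 4·(-7) = 33, t = -17 − 4·24 = -113  (check: 798·33 + 233·(-113) = 5)
  q = 1: r = 1, s = -7 − 1·33 = -40, t = 24 − 1·(-113) = 137  (check: 798·(-40) + 233·137 = 1)
The row with r = 1 (the gcd) gives the Bezout coefficients s = -40, t = 137.
Result: 798 · (-40) + 233 · (137) = 1.

gcd(798, 233) = 1; s = -40, t = 137 (check: 798·(-40) + 233·137 = 1).


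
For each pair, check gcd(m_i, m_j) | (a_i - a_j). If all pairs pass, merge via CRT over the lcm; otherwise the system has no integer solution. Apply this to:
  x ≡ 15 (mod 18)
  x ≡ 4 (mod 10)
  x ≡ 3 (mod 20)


Moduli 18, 10, 20 are not pairwise coprime, so CRT works modulo lcm(m_i) when all pairwise compatibility conditions hold.
Pairwise compatibility: gcd(m_i, m_j) must divide a_i - a_j for every pair.
Merge one congruence at a time:
  Start: x ≡ 15 (mod 18).
  Combine with x ≡ 4 (mod 10): gcd(18, 10) = 2, and 4 - 15 = -11 is NOT divisible by 2.
    ⇒ system is inconsistent (no integer solution).

No solution (the system is inconsistent).
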